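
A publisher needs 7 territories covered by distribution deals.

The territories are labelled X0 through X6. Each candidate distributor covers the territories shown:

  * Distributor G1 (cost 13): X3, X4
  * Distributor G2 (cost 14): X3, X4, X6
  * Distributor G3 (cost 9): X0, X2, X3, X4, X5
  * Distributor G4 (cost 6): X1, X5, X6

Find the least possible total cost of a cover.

G3, G4 together cover every territory (G3 ∪ G4 = {X0, X1, X2, X3, X4, X5, X6}); total cost 9 + 6 = 15.
No covering selection has total cost below 15.

15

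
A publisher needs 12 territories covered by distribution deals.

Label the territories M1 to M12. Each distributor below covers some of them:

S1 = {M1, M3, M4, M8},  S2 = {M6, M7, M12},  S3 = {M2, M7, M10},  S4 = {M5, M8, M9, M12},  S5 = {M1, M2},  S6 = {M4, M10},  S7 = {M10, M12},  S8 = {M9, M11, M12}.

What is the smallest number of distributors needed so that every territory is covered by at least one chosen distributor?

S1 and S2 and S3 and S4 and S8 together: S1 ∪ S2 ∪ S3 ∪ S4 ∪ S8 = {M1, M2, M3, M4, M5, M6, M7, M8, M9, M10, M11, M12} — every territory is covered.
No 4 of the 8 distributors cover everything (all 70 combinations miss at least one territory), so 5 is optimal.

5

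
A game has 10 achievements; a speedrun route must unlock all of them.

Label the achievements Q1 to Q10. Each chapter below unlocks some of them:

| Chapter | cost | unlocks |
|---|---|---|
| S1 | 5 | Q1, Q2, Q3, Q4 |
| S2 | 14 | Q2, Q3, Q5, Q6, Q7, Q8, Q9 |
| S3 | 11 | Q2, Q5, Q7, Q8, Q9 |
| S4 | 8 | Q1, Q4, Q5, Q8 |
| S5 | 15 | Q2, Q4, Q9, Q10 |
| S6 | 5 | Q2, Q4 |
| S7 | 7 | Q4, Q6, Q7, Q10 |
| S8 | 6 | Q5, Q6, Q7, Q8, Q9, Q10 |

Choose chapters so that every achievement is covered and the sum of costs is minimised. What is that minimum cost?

S1, S8 together cover every achievement (S1 ∪ S8 = {Q1, Q2, Q3, Q4, Q5, Q6, Q7, Q8, Q9, Q10}); total cost 5 + 6 = 11.
No covering selection has total cost below 11.

11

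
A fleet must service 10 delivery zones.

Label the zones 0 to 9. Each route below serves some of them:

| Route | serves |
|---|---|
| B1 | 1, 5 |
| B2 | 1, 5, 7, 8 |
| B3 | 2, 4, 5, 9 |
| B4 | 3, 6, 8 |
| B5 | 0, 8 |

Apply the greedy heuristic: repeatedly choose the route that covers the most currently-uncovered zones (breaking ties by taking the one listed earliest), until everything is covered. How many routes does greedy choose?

4

Greedy: pick B2 (covers 4 new) → pick B3 (covers 3 new) → pick B4 (covers 2 new) → pick B5 (covers 1 new). Total picks: 4.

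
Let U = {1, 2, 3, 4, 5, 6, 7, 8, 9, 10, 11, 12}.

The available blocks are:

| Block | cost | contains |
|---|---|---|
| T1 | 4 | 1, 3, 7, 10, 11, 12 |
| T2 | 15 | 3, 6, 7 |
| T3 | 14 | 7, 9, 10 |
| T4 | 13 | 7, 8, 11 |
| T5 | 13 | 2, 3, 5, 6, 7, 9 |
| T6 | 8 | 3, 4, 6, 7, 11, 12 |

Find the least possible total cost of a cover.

T1, T4, T5, T6 together cover every element (T1 ∪ T4 ∪ T5 ∪ T6 = {1, 2, 3, 4, 5, 6, 7, 8, 9, 10, 11, 12}); total cost 4 + 13 + 13 + 8 = 38.
No covering selection has total cost below 38.

38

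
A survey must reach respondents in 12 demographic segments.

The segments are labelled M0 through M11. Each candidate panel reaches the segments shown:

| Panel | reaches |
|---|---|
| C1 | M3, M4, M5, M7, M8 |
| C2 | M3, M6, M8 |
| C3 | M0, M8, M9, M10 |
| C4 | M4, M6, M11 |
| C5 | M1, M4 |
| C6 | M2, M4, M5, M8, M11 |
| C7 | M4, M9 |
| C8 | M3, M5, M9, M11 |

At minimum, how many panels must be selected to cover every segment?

C1 and C2 and C3 and C5 and C6 together: C1 ∪ C2 ∪ C3 ∪ C5 ∪ C6 = {M0, M1, M2, M3, M4, M5, M6, M7, M8, M9, M10, M11} — every segment is covered.
No 4 of the 8 panels cover everything (all 70 combinations miss at least one segment), so 5 is optimal.

5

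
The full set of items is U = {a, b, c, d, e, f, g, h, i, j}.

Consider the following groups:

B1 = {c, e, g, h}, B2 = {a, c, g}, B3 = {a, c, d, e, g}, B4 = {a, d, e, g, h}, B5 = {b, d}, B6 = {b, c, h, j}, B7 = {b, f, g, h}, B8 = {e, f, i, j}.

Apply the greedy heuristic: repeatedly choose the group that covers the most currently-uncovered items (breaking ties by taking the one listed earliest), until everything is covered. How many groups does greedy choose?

Greedy: pick B3 (covers 5 new) → pick B6 (covers 3 new) → pick B8 (covers 2 new). Total picks: 3.

3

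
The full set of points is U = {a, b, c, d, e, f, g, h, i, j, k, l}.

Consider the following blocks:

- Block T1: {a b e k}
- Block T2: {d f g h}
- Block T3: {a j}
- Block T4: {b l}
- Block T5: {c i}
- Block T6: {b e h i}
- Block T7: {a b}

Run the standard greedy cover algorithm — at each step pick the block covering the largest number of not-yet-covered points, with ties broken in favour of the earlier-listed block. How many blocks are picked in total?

Greedy: pick T1 (covers 4 new) → pick T2 (covers 4 new) → pick T5 (covers 2 new) → pick T3 (covers 1 new) → pick T4 (covers 1 new). Total picks: 5.

5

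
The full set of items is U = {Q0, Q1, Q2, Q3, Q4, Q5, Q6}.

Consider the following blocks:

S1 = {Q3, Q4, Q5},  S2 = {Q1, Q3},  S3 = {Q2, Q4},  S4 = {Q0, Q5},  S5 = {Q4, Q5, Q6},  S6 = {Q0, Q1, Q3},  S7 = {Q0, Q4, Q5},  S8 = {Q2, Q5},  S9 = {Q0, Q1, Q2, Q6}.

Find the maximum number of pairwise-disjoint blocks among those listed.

3

S2, S3, S4 are pairwise disjoint (S2={Q1,Q3}; S3={Q2,Q4}; S4={Q0,Q5}).
Every remaining block overlaps one of these, and no 4 of the listed blocks are pairwise disjoint, so 3 is the maximum.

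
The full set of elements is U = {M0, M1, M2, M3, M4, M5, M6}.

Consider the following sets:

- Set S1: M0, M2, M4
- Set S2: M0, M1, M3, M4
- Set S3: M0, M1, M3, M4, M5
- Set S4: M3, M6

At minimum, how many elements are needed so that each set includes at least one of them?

Take H = {M0, M3}. Each listed set contains at least one of these, so H is a hitting set of size 2.
The sets S1, S4 are pairwise disjoint, so any hitting set needs a separate element for each — at least 2. Hence 2 is optimal.

2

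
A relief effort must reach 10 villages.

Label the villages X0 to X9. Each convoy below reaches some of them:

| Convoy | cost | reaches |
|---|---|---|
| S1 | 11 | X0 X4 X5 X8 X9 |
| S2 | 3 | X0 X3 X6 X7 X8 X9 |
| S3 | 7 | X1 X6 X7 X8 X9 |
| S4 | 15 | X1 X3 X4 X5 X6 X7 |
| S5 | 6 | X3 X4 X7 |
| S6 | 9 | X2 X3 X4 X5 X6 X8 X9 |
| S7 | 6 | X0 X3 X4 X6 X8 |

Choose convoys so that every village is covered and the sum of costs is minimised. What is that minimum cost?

19

S2, S3, S6 together cover every village (S2 ∪ S3 ∪ S6 = {X0, X1, X2, X3, X4, X5, X6, X7, X8, X9}); total cost 3 + 7 + 9 = 19.
No covering selection has total cost below 19.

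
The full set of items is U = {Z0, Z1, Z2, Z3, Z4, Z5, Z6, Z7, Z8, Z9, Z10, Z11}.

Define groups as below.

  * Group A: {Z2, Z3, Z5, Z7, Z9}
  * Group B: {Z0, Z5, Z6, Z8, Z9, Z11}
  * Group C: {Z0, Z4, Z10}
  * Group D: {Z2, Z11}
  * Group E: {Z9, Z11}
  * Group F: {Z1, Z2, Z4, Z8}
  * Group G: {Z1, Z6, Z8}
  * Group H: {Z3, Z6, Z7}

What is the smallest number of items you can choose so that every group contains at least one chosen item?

Take T = {Z3, Z4, Z8, Z11}. Each listed group contains at least one of these, so T is a hitting set of size 4.
No choice of 3 items meets every group, so 4 is the minimum.

4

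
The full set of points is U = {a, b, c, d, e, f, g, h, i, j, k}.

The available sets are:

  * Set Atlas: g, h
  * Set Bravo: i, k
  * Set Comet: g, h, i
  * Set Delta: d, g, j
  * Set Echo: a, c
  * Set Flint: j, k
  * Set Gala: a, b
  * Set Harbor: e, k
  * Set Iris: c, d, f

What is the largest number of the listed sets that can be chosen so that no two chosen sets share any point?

4

Atlas, Flint, Gala, Iris are pairwise disjoint (Atlas={g,h}; Flint={j,k}; Gala={a,b}; Iris={c,d,f}).
Every remaining set overlaps one of these, and no 5 of the listed sets are pairwise disjoint, so 4 is the maximum.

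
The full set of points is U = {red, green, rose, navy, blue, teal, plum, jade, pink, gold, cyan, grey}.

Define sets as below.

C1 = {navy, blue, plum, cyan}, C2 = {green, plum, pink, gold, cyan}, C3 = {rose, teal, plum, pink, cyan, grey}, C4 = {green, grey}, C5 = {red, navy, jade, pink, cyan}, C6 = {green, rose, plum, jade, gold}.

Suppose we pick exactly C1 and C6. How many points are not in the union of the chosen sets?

Union of C1, C6 = {green, rose, navy, blue, plum, jade, gold, cyan}.
Not covered: red, teal, pink, grey — 4 points.

4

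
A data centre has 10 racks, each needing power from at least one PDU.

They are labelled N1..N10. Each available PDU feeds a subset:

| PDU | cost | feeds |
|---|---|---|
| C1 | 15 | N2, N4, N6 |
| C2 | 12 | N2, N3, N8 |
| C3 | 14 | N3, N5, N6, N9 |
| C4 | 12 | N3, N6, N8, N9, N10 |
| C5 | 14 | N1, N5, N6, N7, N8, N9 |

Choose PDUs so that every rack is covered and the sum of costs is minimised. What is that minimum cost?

41

C1, C4, C5 together cover every rack (C1 ∪ C4 ∪ C5 = {N1, N2, N3, N4, N5, N6, N7, N8, N9, N10}); total cost 15 + 12 + 14 = 41.
The greedy pick C5, C2, C4, C1 costs 53; no covering selection beats 41.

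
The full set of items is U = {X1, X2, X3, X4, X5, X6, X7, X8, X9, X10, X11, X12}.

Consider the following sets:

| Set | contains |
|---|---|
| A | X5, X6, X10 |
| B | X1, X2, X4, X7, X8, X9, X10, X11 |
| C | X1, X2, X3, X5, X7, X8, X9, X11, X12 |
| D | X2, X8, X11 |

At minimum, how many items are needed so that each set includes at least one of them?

2

H = {X2, X6} meets every set (each contains at least one member of H), and |H| = 2.
The sets A, D are pairwise disjoint, so any hitting set needs a separate item for each — at least 2. Hence 2 is optimal.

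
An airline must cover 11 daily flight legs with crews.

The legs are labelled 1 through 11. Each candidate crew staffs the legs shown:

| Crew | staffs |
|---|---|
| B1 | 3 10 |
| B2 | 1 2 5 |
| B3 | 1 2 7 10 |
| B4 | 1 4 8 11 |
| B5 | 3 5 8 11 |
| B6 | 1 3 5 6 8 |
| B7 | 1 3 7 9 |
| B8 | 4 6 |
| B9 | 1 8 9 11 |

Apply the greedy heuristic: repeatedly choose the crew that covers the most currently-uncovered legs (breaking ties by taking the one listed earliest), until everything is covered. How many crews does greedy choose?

Greedy: pick B6 (covers 5 new) → pick B3 (covers 3 new) → pick B4 (covers 2 new) → pick B7 (covers 1 new). Total picks: 4.

4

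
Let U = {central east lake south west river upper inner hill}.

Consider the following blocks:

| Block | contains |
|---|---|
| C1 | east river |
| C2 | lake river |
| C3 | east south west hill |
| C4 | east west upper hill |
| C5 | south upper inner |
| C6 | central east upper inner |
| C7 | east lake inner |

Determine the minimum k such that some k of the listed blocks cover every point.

3

C2 and C3 and C6 together: C2 ∪ C3 ∪ C6 = {central, east, lake, south, west, river, upper, inner, hill} — every point is covered.
Each block has at most 4 points, and 2·4 = 8 < 9 — so at least 3 blocks are needed, and 3 is optimal.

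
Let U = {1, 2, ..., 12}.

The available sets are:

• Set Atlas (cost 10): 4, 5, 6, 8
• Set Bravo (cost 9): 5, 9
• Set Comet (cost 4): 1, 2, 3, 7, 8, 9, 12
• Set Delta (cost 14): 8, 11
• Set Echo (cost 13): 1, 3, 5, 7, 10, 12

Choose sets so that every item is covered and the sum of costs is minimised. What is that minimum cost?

41

Atlas, Comet, Delta, Echo together cover every item (Atlas ∪ Comet ∪ Delta ∪ Echo = {1, 2, 3, 4, 5, 6, 7, 8, 9, 10, 11, 12}); total cost 10 + 4 + 14 + 13 = 41.
No covering selection has total cost below 41.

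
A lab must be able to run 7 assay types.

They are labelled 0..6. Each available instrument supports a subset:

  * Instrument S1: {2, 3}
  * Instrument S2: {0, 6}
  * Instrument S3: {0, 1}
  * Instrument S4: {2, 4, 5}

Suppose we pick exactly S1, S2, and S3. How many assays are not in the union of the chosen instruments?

2

Union of S1, S2, S3 = {0, 1, 2, 3, 6}.
Not covered: 4, 5 — 2 assays.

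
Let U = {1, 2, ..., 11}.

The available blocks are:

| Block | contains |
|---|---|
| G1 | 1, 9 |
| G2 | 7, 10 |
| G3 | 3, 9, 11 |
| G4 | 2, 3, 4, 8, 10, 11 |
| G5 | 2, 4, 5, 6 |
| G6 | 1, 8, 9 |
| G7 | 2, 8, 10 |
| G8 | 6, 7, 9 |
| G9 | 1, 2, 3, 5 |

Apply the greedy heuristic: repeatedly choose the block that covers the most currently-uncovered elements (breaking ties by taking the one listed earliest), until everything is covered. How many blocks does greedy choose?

3

Greedy: pick G4 (covers 6 new) → pick G8 (covers 3 new) → pick G9 (covers 2 new). Total picks: 3.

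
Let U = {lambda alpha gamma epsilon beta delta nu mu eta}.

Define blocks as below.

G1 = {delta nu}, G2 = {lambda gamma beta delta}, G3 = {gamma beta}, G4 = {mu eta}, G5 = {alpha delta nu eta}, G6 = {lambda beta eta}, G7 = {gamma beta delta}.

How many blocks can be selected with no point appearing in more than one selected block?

3

G1, G3, G4 are pairwise disjoint (G1={delta,nu}; G3={gamma,beta}; G4={mu,eta}).
Every remaining block overlaps one of these, and no 4 of the listed blocks are pairwise disjoint, so 3 is the maximum.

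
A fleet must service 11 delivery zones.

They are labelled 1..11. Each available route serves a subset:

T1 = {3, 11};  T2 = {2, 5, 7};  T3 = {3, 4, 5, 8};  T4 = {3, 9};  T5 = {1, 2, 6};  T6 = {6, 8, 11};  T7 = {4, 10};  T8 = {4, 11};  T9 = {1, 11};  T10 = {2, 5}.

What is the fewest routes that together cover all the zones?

5

T2 and T4 and T5 and T6 and T7 together: T2 ∪ T4 ∪ T5 ∪ T6 ∪ T7 = {1, 2, 3, 4, 5, 6, 7, 8, 9, 10, 11} — every zone is covered.
No 4 of the 10 routes cover everything (all 210 combinations miss at least one zone), so 5 is optimal.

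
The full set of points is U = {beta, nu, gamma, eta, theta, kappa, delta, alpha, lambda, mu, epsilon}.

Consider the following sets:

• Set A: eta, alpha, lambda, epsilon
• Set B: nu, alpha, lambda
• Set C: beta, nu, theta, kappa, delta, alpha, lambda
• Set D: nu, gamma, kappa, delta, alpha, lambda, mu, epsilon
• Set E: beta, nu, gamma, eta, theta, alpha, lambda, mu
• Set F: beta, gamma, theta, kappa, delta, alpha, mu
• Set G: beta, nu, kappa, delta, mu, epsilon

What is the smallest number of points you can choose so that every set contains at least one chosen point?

The 2 points {alpha, mu} hit every set.
No single point lies in every set, so at least 2 are needed and 2 is optimal.

2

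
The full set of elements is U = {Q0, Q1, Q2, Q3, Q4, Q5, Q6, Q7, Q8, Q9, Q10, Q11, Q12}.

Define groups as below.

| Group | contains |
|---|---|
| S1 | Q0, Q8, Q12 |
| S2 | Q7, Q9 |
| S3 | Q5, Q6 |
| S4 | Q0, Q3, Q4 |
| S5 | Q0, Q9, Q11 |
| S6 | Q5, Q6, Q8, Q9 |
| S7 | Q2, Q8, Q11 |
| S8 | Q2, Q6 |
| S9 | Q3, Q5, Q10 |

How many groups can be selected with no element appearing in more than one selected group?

S2, S3, S4, S7 are pairwise disjoint (S2={Q7,Q9}; S3={Q5,Q6}; S4={Q0,Q3,Q4}; S7={Q2,Q8,Q11}).
Every remaining group overlaps one of these, and no 5 of the listed groups are pairwise disjoint, so 4 is the maximum.

4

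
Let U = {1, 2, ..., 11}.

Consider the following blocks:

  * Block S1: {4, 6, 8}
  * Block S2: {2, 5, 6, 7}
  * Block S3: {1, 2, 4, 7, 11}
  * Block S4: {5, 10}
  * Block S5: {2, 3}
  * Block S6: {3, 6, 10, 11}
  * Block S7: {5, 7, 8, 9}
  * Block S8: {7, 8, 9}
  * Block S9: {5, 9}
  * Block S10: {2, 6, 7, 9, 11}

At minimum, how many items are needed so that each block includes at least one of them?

4

H = {2, 8, 9, 10} meets every block (each contains at least one member of H), and |H| = 4.
No choice of 3 items meets every block, so 4 is the minimum.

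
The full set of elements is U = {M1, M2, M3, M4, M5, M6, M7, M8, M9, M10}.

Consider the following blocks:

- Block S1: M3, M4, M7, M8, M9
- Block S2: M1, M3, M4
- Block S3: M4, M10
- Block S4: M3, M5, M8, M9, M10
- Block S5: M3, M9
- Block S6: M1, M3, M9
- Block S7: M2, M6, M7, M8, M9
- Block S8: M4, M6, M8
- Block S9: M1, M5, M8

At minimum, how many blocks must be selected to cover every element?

3

S2 and S4 and S7 together: S2 ∪ S4 ∪ S7 = {M1, M2, M3, M4, M5, M6, M7, M8, M9, M10} — every element is covered.
Only S7 contains M2, so S7 is forced; the remaining 5 elements need at least 2 more blocks (each remaining block adds at most 3) — so at least 3 blocks are needed, and 3 is optimal.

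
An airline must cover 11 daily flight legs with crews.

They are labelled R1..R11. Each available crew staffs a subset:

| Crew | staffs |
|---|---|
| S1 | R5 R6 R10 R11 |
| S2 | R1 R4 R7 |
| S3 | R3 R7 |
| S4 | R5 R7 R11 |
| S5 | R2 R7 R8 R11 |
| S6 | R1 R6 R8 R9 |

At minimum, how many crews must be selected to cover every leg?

5

Take {S1, S2, S3, S5, S6}. Their union is {R1, R2, R3, R4, R5, R6, R7, R8, R9, R10, R11}, which is all 11 legs.
No 4 of the 6 crews cover everything (all 15 combinations miss at least one leg), so 5 is optimal.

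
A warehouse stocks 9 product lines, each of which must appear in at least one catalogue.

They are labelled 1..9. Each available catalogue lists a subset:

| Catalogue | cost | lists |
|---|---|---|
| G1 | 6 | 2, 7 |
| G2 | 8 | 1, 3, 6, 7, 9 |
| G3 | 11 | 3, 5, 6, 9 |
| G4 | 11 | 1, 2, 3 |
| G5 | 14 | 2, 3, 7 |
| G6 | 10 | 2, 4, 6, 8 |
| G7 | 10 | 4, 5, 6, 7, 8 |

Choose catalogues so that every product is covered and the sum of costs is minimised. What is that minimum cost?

G1, G2, G7 together cover every product (G1 ∪ G2 ∪ G7 = {1, 2, 3, 4, 5, 6, 7, 8, 9}); total cost 6 + 8 + 10 = 24.
The greedy pick G2, G6, G7 costs 28; no covering selection beats 24.

24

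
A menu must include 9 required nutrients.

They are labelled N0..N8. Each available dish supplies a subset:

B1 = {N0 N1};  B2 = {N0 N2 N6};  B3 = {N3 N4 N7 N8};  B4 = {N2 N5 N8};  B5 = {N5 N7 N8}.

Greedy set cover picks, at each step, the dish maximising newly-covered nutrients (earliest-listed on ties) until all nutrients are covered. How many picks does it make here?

4

Greedy: pick B3 (covers 4 new) → pick B2 (covers 3 new) → pick B1 (covers 1 new) → pick B4 (covers 1 new). Total picks: 4.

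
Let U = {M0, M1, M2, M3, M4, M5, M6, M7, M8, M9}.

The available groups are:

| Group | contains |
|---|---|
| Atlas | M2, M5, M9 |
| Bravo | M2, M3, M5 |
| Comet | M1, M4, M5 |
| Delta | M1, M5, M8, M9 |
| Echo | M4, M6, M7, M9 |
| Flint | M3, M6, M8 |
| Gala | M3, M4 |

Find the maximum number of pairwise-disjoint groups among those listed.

Delta, Gala are pairwise disjoint (Delta={M1,M5,M8,M9}; Gala={M3,M4}).
Every remaining group overlaps one of these, and no 3 of the listed groups are pairwise disjoint, so 2 is the maximum.

2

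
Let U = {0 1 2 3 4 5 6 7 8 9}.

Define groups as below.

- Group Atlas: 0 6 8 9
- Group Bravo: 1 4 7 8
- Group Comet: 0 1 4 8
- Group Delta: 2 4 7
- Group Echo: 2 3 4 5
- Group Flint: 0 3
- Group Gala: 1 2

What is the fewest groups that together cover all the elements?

3

Atlas and Bravo and Echo together: Atlas ∪ Bravo ∪ Echo = {0, 1, 2, 3, 4, 5, 6, 7, 8, 9} — every element is covered.
Each group has at most 4 elements, and 2·4 = 8 < 10 — so at least 3 groups are needed, and 3 is optimal.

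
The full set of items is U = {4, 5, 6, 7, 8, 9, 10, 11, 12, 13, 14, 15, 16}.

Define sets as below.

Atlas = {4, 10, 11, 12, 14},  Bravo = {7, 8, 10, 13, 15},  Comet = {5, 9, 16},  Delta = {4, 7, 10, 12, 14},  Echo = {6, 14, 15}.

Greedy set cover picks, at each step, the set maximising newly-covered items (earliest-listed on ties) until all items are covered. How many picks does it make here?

Greedy: pick Atlas (covers 5 new) → pick Bravo (covers 4 new) → pick Comet (covers 3 new) → pick Echo (covers 1 new). Total picks: 4.

4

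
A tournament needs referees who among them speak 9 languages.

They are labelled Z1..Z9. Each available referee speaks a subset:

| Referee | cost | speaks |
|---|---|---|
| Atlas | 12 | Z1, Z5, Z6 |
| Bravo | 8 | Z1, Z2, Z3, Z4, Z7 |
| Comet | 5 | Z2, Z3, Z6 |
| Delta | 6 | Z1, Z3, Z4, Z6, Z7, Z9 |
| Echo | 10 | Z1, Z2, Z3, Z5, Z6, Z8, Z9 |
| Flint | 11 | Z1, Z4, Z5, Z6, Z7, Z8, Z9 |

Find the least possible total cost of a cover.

16

Delta, Echo together cover every language (Delta ∪ Echo = {Z1, Z2, Z3, Z4, Z5, Z6, Z7, Z8, Z9}); total cost 6 + 10 = 16.
No covering selection has total cost below 16.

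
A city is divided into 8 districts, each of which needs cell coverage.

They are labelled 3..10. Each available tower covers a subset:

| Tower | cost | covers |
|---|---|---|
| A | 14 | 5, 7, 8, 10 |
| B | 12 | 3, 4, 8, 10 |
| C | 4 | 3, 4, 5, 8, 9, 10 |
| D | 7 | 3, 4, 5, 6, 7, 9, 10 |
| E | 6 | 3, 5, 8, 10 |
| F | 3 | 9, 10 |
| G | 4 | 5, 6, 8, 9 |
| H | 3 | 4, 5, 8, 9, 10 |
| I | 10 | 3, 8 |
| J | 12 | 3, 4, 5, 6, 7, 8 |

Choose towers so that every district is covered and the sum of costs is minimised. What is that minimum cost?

10

D, H together cover every district (D ∪ H = {3, 4, 5, 6, 7, 8, 9, 10}); total cost 7 + 3 = 10.
No covering selection has total cost below 10.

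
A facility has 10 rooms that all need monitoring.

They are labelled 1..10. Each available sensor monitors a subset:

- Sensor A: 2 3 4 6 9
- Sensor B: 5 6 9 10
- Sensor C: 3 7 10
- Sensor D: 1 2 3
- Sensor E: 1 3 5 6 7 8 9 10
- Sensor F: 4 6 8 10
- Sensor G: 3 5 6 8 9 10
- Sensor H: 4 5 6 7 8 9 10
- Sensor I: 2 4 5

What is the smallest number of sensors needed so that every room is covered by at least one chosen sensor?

Take {E, I}. Their union is {1, 2, 3, 4, 5, 6, 7, 8, 9, 10}, which is all 10 rooms.
No single sensor has all 10 rooms (the largest, E, has 8), so 2 is optimal.

2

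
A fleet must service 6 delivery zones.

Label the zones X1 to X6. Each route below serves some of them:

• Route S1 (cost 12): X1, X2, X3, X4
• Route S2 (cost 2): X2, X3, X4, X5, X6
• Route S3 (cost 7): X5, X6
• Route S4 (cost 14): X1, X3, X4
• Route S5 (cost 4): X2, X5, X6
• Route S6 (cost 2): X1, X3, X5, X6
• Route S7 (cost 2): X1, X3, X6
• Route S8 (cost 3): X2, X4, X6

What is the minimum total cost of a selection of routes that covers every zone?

S2, S7 together cover every zone (S2 ∪ S7 = {X1, X2, X3, X4, X5, X6}); total cost 2 + 2 = 4.
No covering selection has total cost below 4.

4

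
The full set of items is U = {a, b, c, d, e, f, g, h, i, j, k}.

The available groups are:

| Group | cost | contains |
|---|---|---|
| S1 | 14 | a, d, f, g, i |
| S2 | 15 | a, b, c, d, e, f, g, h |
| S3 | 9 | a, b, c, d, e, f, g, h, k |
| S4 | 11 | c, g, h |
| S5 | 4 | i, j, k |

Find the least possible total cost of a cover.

13

S3, S5 together cover every item (S3 ∪ S5 = {a, b, c, d, e, f, g, h, i, j, k}); total cost 9 + 4 = 13.
No covering selection has total cost below 13.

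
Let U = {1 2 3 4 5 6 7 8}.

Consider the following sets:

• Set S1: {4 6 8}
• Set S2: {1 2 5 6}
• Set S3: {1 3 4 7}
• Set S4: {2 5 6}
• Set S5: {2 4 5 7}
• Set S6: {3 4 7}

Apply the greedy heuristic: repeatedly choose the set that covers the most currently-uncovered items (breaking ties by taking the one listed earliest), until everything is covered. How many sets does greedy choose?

Greedy: pick S2 (covers 4 new) → pick S3 (covers 3 new) → pick S1 (covers 1 new). Total picks: 3.

3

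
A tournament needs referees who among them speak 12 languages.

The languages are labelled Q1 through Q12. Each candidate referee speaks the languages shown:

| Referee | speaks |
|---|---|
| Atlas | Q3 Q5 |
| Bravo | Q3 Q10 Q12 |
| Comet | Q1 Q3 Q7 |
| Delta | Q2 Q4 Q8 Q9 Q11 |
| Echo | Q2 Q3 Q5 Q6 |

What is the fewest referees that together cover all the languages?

Bravo and Comet and Delta and Echo together: Bravo ∪ Comet ∪ Delta ∪ Echo = {Q1, Q2, Q3, Q4, Q5, Q6, Q7, Q8, Q9, Q10, Q11, Q12} — every language is covered.
Only Delta contains Q4, so Delta is forced; the remaining 7 languages need at least 3 more referees (each remaining referee adds at most 3) — so at least 4 referees are needed, and 4 is optimal.

4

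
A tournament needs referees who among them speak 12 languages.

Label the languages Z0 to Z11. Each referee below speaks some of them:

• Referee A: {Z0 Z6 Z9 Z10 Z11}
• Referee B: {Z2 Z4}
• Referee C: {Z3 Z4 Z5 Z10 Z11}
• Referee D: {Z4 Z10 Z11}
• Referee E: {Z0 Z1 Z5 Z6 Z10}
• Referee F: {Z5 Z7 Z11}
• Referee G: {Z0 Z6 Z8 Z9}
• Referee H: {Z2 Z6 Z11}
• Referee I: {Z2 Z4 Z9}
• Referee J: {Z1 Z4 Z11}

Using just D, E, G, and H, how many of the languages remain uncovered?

Union of D, E, G, H = {Z0, Z1, Z2, Z4, Z5, Z6, Z8, Z9, Z10, Z11}.
Not covered: Z3, Z7 — 2 languages.

2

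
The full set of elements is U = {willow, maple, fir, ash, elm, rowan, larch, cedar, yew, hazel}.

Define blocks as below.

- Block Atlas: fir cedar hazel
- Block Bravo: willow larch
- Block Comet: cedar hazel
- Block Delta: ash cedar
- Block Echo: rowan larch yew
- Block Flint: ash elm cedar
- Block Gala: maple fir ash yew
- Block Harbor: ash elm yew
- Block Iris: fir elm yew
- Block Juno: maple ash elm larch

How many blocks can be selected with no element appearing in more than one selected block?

Bravo, Comet, Gala are pairwise disjoint (Bravo={willow,larch}; Comet={cedar,hazel}; Gala={maple,fir,ash,yew}).
Every remaining block overlaps one of these, and no 4 of the listed blocks are pairwise disjoint, so 3 is the maximum.

3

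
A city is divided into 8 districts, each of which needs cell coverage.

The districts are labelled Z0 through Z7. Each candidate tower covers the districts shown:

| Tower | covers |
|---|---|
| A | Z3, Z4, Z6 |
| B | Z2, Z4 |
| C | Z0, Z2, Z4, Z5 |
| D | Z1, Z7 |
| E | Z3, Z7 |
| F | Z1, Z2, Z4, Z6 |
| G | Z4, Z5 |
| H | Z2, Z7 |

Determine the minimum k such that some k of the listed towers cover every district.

3

Take {A, C, D}. Their union is {Z0, Z1, Z2, Z3, Z4, Z5, Z6, Z7}, which is all 8 districts.
Only C contains Z0, so C is forced; the remaining 4 districts need at least 2 more towers (each remaining tower adds at most 2) — so at least 3 towers are needed, and 3 is optimal.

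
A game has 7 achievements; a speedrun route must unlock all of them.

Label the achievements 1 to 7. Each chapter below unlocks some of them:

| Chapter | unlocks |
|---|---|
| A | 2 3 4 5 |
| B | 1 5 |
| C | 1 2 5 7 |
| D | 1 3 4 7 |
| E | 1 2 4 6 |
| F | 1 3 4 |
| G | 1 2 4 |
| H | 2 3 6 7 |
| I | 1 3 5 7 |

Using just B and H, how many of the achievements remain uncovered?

1

Union of B, H = {1, 2, 3, 5, 6, 7}.
Not covered: 4 — 1 achievement.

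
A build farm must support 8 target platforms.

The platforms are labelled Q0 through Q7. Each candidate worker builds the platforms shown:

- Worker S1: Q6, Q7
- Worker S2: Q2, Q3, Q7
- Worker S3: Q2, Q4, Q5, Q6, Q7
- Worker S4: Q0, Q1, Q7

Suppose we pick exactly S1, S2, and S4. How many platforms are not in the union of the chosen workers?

2

Union of S1, S2, S4 = {Q0, Q1, Q2, Q3, Q6, Q7}.
Not covered: Q4, Q5 — 2 platforms.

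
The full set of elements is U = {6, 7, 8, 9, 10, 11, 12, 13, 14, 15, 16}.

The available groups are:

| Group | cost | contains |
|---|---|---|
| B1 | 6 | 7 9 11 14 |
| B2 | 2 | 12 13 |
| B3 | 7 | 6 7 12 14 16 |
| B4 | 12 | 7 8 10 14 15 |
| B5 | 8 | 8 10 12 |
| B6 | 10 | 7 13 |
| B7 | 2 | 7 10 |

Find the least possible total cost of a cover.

27

B1, B2, B3, B4 together cover every element (B1 ∪ B2 ∪ B3 ∪ B4 = {6, 7, 8, 9, 10, 11, 12, 13, 14, 15, 16}); total cost 6 + 2 + 7 + 12 = 27.
The greedy pick B2, B7, B1, B3, B4 costs 29; no covering selection beats 27.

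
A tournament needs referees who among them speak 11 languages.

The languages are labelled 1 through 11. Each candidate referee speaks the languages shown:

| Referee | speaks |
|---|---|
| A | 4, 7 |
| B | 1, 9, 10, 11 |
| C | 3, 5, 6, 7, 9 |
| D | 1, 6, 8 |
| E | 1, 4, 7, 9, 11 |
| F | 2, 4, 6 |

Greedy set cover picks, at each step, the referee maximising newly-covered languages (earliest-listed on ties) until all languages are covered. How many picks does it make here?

4

Greedy: pick C (covers 5 new) → pick B (covers 3 new) → pick F (covers 2 new) → pick D (covers 1 new). Total picks: 4.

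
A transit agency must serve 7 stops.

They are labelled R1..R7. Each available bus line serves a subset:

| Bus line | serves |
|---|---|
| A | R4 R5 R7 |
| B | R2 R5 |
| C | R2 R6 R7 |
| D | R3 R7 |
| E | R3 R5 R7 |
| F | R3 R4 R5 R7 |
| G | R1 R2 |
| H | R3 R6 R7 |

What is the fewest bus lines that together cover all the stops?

A and G and H together: A ∪ G ∪ H = {R1, R2, R3, R4, R5, R6, R7} — every stop is covered.
Only G contains R1, so G is forced; the remaining 5 stops need at least 2 more bus lines (each remaining bus line adds at most 4) — so at least 3 bus lines are needed, and 3 is optimal.

3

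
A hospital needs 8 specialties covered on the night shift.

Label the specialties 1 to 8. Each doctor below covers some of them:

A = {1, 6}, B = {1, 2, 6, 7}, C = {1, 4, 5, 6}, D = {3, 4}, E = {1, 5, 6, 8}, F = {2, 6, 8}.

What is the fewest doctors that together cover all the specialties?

Take {B, D, E}. Their union is {1, 2, 3, 4, 5, 6, 7, 8}, which is all 8 specialties.
Only D contains 3, so D is forced; the remaining 6 specialties need at least 2 more doctors (each remaining doctor adds at most 4) — so at least 3 doctors are needed, and 3 is optimal.

3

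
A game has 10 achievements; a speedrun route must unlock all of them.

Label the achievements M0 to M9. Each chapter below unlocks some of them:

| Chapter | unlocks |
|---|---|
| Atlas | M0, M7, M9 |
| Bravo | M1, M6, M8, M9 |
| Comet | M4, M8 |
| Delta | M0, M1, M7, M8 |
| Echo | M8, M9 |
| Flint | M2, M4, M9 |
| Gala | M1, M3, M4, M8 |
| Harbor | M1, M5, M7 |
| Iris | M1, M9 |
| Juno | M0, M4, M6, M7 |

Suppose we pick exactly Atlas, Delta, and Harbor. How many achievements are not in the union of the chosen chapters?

4

Union of Atlas, Delta, Harbor = {M0, M1, M5, M7, M8, M9}.
Not covered: M2, M3, M4, M6 — 4 achievements.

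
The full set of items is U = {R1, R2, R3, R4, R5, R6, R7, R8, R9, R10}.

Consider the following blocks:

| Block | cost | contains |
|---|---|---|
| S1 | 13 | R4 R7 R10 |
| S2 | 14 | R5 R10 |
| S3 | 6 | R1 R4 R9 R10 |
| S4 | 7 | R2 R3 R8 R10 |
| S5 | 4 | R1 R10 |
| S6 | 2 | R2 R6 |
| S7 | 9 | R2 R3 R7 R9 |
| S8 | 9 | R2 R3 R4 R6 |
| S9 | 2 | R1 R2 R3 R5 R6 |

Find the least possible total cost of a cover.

24

S3, S4, S7, S9 together cover every item (S3 ∪ S4 ∪ S7 ∪ S9 = {R1, R2, R3, R4, R5, R6, R7, R8, R9, R10}); total cost 6 + 7 + 9 + 2 = 24.
No covering selection has total cost below 24.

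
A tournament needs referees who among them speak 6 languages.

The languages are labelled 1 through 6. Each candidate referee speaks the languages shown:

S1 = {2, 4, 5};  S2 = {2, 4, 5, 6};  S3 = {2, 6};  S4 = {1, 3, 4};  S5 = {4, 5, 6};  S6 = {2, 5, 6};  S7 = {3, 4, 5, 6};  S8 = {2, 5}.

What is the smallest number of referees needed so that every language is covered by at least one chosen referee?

S4 and S6 together: S4 ∪ S6 = {1, 2, 3, 4, 5, 6} — every language is covered.
No single referee has all 6 languages (the largest, S2, has 4), so 2 is optimal.

2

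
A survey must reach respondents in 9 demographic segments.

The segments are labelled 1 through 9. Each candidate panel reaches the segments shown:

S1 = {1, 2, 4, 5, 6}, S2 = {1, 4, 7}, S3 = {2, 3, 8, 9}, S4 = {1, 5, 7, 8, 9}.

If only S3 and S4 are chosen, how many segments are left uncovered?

Union of S3, S4 = {1, 2, 3, 5, 7, 8, 9}.
Not covered: 4, 6 — 2 segments.

2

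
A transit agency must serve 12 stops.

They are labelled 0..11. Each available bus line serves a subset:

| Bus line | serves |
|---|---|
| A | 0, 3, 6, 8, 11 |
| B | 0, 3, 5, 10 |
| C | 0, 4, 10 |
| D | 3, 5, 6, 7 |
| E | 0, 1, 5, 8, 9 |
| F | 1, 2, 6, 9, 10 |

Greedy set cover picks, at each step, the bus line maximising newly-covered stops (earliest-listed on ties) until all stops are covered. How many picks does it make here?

4

Greedy: pick A (covers 5 new) → pick F (covers 4 new) → pick D (covers 2 new) → pick C (covers 1 new). Total picks: 4.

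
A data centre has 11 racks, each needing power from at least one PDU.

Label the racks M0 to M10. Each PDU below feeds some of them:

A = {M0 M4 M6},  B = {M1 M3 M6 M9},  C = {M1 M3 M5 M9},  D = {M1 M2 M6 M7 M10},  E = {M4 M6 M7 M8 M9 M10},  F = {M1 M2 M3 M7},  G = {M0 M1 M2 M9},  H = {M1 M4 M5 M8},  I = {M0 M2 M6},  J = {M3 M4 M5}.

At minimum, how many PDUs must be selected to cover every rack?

3

C and E and G together: C ∪ E ∪ G = {M0, M1, M2, M3, M4, M5, M6, M7, M8, M9, M10} — every rack is covered.
No 2 of the 10 PDUs cover everything (all 45 combinations miss at least one rack), so 3 is optimal.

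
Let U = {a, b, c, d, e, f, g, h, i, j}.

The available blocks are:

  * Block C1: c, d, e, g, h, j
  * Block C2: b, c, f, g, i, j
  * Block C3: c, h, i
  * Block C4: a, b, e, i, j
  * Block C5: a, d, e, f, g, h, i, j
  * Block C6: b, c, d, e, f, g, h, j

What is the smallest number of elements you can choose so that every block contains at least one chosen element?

2

Take T = {c, e}. Each listed block contains at least one of these, so T is a hitting set of size 2.
No single element lies in every block, so at least 2 are needed and 2 is optimal.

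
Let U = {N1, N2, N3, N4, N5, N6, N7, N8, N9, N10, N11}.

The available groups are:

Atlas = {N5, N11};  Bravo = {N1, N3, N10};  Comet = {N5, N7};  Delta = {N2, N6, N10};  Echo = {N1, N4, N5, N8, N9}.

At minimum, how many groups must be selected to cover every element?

Atlas, Bravo, Comet, Delta, and Echo cover everything between them: the union {N1, N2, N3, N4, N5, N6, N7, N8, N9, N10, N11} is all of U.
No 4 of the 5 groups cover everything (all 5 combinations miss at least one element), so 5 is optimal.

5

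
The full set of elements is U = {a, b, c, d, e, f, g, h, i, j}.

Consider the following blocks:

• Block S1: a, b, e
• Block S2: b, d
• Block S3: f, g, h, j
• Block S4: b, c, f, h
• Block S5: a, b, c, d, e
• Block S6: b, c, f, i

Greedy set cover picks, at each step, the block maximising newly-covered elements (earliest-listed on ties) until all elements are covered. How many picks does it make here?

3

Greedy: pick S5 (covers 5 new) → pick S3 (covers 4 new) → pick S6 (covers 1 new). Total picks: 3.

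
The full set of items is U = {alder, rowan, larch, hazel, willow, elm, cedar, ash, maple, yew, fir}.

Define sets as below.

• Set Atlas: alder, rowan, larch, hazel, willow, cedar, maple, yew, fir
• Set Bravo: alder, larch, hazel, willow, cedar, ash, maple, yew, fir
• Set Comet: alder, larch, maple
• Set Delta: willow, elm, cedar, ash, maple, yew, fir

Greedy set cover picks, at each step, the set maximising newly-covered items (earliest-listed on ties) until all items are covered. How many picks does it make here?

2

Greedy: pick Atlas (covers 9 new) → pick Delta (covers 2 new). Total picks: 2.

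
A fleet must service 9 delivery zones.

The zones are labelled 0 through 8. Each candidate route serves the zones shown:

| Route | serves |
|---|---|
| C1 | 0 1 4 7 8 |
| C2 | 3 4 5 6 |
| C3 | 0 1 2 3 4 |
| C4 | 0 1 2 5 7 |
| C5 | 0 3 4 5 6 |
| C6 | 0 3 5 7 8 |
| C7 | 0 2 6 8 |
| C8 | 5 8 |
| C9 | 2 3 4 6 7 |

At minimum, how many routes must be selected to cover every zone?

Take {C1, C2, C3}. Their union is {0, 1, 2, 3, 4, 5, 6, 7, 8}, which is all 9 zones.
No 2 of the 9 routes cover everything (all 36 combinations miss at least one zone), so 3 is optimal.

3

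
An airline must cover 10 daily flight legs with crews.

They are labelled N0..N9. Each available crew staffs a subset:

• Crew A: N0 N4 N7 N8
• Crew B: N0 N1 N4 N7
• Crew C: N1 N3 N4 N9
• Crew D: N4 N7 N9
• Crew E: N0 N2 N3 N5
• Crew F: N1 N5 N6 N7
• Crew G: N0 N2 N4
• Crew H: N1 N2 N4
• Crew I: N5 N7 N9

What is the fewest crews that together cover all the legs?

4

Take {A, D, E, F}. Their union is {N0, N1, N2, N3, N4, N5, N6, N7, N8, N9}, which is all 10 legs.
No 3 of the 9 crews cover everything (all 84 combinations miss at least one leg), so 4 is optimal.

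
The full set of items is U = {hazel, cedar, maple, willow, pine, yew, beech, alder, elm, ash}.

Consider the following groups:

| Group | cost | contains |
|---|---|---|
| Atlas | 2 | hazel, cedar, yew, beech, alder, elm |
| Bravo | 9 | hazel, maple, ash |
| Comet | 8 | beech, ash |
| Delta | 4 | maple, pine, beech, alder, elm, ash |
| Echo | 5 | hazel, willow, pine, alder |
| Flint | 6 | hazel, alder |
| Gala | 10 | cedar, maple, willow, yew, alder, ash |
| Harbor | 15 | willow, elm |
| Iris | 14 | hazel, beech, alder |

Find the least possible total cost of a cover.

Atlas, Delta, Echo together cover every item (Atlas ∪ Delta ∪ Echo = {hazel, cedar, maple, willow, pine, yew, beech, alder, elm, ash}); total cost 2 + 4 + 5 = 11.
No covering selection has total cost below 11.

11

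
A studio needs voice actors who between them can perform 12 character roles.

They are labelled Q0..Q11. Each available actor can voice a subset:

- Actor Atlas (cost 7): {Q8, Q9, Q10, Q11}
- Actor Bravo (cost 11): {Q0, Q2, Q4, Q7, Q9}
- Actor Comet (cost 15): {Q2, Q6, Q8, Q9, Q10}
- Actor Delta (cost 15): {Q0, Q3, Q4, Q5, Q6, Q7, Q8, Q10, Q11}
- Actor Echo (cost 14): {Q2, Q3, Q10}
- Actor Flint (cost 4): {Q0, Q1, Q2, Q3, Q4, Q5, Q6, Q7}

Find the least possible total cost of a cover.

11

Atlas, Flint together cover every role (Atlas ∪ Flint = {Q0, Q1, Q2, Q3, Q4, Q5, Q6, Q7, Q8, Q9, Q10, Q11}); total cost 7 + 4 = 11.
No covering selection has total cost below 11.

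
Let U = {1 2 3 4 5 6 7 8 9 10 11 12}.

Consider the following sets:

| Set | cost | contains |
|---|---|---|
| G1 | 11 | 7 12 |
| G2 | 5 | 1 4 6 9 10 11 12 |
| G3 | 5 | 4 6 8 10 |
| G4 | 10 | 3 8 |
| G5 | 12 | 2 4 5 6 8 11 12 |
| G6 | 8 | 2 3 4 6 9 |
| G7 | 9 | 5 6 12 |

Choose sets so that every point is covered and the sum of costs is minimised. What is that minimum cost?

G1, G2, G5, G6 together cover every point (G1 ∪ G2 ∪ G5 ∪ G6 = {1, 2, 3, 4, 5, 6, 7, 8, 9, 10, 11, 12}); total cost 11 + 5 + 12 + 8 = 36.
No covering selection has total cost below 36.

36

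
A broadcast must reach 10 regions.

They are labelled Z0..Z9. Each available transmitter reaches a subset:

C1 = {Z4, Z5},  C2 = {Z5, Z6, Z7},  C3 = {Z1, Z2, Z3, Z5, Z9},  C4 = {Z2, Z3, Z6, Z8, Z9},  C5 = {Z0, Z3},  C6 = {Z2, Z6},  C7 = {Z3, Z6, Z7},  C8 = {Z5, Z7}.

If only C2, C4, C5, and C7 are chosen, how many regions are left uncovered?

Union of C2, C4, C5, C7 = {Z0, Z2, Z3, Z5, Z6, Z7, Z8, Z9}.
Not covered: Z1, Z4 — 2 regions.

2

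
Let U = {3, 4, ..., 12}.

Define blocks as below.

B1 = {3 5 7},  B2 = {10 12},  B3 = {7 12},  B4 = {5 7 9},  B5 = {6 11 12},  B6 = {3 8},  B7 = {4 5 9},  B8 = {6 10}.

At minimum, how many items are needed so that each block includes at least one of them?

Take H = {3, 9, 10, 12}. Each listed block contains at least one of these, so H is a hitting set of size 4.
The blocks B3, B6, B7, B8 are pairwise disjoint, so any hitting set needs a separate item for each — at least 4. Hence 4 is optimal.

4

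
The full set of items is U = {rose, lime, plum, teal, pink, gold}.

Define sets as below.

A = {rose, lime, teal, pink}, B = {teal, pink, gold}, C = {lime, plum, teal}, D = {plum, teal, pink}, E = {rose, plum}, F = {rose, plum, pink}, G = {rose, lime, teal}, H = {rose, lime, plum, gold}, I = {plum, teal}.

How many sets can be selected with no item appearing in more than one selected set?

B, E are pairwise disjoint (B={teal,pink,gold}; E={rose,plum}).
Every remaining set overlaps one of these, and no 3 of the listed sets are pairwise disjoint, so 2 is the maximum.

2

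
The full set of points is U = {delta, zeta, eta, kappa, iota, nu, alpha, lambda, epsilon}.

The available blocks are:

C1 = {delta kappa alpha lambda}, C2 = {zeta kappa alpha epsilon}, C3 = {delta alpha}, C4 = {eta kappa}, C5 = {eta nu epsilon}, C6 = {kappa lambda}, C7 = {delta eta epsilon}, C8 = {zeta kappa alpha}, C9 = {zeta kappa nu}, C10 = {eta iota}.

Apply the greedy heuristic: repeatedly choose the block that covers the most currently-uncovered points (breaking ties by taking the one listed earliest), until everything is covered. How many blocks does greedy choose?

Greedy: pick C1 (covers 4 new) → pick C5 (covers 3 new) → pick C2 (covers 1 new) → pick C10 (covers 1 new). Total picks: 4.

4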